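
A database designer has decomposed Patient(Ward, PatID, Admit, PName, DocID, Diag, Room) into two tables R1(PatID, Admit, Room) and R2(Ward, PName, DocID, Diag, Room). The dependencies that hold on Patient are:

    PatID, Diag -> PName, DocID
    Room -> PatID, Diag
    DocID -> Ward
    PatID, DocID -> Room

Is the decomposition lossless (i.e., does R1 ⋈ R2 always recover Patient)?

Common attributes: R1 ∩ R2 = {Room}.
Closure of {Room}: Room → PatID, Diag applies, adding PatID, Diag; PatID, Diag → PName, DocID applies, adding PName, DocID; DocID → Ward applies, adding Ward. So (Room)⁺ = {Ward, PatID, PName, DocID, Diag, Room}.
This closure contains every attribute of R2, so R1 ∩ R2 → R2. The join is lossless.

Yes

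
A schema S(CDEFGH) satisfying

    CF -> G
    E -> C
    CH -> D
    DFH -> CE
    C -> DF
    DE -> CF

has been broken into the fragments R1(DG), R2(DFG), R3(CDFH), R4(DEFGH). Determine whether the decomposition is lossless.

Yes

Chase test. Columns are CDEFGH; row i has aⱼ where attribute j ∈ Ri, else bᵢⱼ.
Initial tableau (one row per fragment):
  row 1: b11 a2 b13 b14 a5 b16
  row 2: b21 a2 b23 a4 a5 b26
  row 3: a1 a2 b33 a4 b35 a6
  row 4: b41 a2 a3 a4 a5 a6
Rows 3 and 4 agree on DFH; apply DFH→CE and equate their CE entries.
Rows 3 and 4 agree on CF; apply CF→G and equate their G entries.
Row 3 is now all distinguished symbols — the join is lossless.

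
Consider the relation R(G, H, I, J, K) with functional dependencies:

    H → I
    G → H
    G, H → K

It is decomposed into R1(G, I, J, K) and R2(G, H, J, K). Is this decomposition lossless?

Yes

Common attributes: R1 ∩ R2 = {G, J, K}.
Closure of {G, J, K}: G → H applies, adding H; H → I applies, adding I. So (G, J, K)⁺ = {G, H, I, J, K}.
This closure contains every attribute of R1, so R1 ∩ R2 → R1. The join is lossless.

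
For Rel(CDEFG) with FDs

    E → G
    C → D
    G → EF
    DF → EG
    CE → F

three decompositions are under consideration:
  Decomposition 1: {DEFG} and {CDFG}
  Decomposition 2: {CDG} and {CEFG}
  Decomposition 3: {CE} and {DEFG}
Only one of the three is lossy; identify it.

Decomposition 3

Decomposition 1: common = {DFG}, closure = {DEFG} → lossless.
Decomposition 2: common = {CG}, closure = {CDEFG} → lossless.
Decomposition 3: common = {E}, closure = {EFG} → lossy.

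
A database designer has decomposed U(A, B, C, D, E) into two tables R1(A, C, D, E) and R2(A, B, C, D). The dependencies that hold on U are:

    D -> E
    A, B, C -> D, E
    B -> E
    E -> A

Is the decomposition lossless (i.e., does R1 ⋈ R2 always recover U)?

Yes

Common attributes: R1 ∩ R2 = {A, C, D}.
Closure of {A, C, D}: D → E applies, adding E. So (A, C, D)⁺ = {A, C, D, E}.
This closure contains every attribute of R1, so R1 ∩ R2 → R1. The join is lossless.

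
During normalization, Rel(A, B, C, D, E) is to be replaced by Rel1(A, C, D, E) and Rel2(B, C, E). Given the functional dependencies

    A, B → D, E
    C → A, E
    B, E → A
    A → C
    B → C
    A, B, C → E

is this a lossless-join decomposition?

No

Common attributes: Rel1 ∩ Rel2 = {C, E}.
Closure of {C, E}: C → A, E applies, adding A. So (C, E)⁺ = {A, C, E}.
The closure contains neither all of Rel1 = {A, C, D, E} nor all of Rel2 = {B, C, E}, so the common attributes are not a superkey of either fragment. The join is lossy.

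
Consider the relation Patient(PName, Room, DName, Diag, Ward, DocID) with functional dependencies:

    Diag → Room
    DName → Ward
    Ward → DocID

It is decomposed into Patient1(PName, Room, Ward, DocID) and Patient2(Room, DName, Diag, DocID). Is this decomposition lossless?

Common attributes: Patient1 ∩ Patient2 = {Room, DocID}.
No dependency enlarges {Room, DocID}, so (Room, DocID)⁺ = {Room, DocID}.
The closure contains neither all of Patient1 = {PName, Room, Ward, DocID} nor all of Patient2 = {Room, DName, Diag, DocID}, so the common attributes are not a superkey of either fragment. The join is lossy.

No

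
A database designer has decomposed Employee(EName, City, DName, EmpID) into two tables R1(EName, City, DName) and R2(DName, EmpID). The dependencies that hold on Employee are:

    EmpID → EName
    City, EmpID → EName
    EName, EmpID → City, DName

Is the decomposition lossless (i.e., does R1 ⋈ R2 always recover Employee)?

No

Common attributes: R1 ∩ R2 = {DName}.
No dependency enlarges {DName}, so (DName)⁺ = {DName}.
The closure contains neither all of R1 = {EName, City, DName} nor all of R2 = {DName, EmpID}, so the common attributes are not a superkey of either fragment. The join is lossy.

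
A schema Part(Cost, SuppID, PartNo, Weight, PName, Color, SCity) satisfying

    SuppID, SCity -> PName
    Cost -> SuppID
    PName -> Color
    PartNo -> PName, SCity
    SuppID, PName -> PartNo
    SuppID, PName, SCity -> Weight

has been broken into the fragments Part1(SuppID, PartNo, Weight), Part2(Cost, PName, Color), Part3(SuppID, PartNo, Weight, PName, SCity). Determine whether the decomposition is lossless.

No

Chase test. Columns are Cost, SuppID, PartNo, Weight, PName, Color, SCity; row i has aⱼ where attribute j ∈ Parti, else bᵢⱼ.
Initial tableau (one row per fragment):
  row 1: b11 a2 a3 a4 b15 b16 b17
  row 2: a1 b22 b23 b24 a5 a6 b27
  row 3: b31 a2 a3 a4 a5 b36 a7
Rows 2 and 3 agree on PName; apply PName→Color and equate their Color entries.
Rows 1 and 3 agree on PartNo; apply PartNo→PName, SCity and equate their PName, SCity entries.
Rows 1 and 2 agree on PName; apply PName→Color and equate their Color entries.
No row becomes fully distinguished — the join is lossy.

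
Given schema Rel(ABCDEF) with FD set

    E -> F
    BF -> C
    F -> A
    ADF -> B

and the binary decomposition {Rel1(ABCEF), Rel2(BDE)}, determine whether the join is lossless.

Yes

Common attributes: Rel1 ∩ Rel2 = {BE}.
Closure of {BE}: E → F applies, adding F; BF → C applies, adding C; F → A applies, adding A. So (BE)⁺ = {ABCEF}.
This closure contains every attribute of Rel1, so Rel1 ∩ Rel2 → Rel1. The join is lossless.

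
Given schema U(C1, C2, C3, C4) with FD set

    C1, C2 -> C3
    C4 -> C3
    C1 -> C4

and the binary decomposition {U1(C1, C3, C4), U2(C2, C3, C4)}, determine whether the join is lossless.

No

Common attributes: U1 ∩ U2 = {C3, C4}.
No dependency enlarges {C3, C4}, so (C3, C4)⁺ = {C3, C4}.
The closure contains neither all of U1 = {C1, C3, C4} nor all of U2 = {C2, C3, C4}, so the common attributes are not a superkey of either fragment. The join is lossy.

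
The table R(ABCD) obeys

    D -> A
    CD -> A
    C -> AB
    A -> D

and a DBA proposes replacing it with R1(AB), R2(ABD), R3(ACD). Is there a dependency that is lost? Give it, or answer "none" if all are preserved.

Check C → AB: no single fragment contains all of {ABC}, and the restricted closure of {C} across the fragments never reaches {AB}.
D → A is preserved.
CD → A is preserved.
A → D is preserved.

C -> AB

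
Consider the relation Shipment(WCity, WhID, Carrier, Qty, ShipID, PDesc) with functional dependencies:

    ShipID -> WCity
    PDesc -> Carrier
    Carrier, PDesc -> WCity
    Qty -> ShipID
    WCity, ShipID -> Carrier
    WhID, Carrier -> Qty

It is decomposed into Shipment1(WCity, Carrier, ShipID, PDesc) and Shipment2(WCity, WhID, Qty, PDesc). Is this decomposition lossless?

No

Common attributes: Shipment1 ∩ Shipment2 = {WCity, PDesc}.
Closure of {WCity, PDesc}: PDesc → Carrier applies, adding Carrier. So (WCity, PDesc)⁺ = {WCity, Carrier, PDesc}.
The closure contains neither all of Shipment1 = {WCity, Carrier, ShipID, PDesc} nor all of Shipment2 = {WCity, WhID, Qty, PDesc}, so the common attributes are not a superkey of either fragment. The join is lossy.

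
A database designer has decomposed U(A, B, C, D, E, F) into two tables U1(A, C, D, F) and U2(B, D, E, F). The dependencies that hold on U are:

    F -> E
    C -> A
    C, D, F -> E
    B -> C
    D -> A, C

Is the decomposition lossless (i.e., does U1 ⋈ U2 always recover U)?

Common attributes: U1 ∩ U2 = {D, F}.
Closure of {D, F}: F → E applies, adding E; D → A, C applies, adding A, C. So (D, F)⁺ = {A, C, D, E, F}.
This closure contains every attribute of U1, so U1 ∩ U2 → U1. The join is lossless.

Yes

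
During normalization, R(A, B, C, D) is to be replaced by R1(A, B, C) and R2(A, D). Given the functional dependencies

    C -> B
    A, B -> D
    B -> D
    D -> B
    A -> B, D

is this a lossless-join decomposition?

Common attributes: R1 ∩ R2 = {A}.
Closure of {A}: A → B, D applies, adding B, D. So (A)⁺ = {A, B, D}.
This closure contains every attribute of R2, so R1 ∩ R2 → R2. The join is lossless.

Yes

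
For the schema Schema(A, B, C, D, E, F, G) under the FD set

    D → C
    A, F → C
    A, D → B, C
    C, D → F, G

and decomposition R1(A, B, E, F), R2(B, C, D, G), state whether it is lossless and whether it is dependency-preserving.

lossy and not dependency-preserving

Lossless test: (B)⁺ = {B}, which is a superkey of neither fragment — lossy.
Dependency preservation: the restricted closure of {A, F} across the fragments never reaches {C}, so A, F → C cannot be enforced without a join — not preserved.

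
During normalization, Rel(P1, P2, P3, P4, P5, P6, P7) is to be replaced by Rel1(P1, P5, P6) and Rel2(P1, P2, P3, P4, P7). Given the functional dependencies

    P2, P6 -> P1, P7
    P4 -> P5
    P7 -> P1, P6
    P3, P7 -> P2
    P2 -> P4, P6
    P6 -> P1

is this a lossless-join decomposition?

No

Common attributes: Rel1 ∩ Rel2 = {P1}.
No dependency enlarges {P1}, so (P1)⁺ = {P1}.
The closure contains neither all of Rel1 = {P1, P5, P6} nor all of Rel2 = {P1, P2, P3, P4, P7}, so the common attributes are not a superkey of either fragment. The join is lossy.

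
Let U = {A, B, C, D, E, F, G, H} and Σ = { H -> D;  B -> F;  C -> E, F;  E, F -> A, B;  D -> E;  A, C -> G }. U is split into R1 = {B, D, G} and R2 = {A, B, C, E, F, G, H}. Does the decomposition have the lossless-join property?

No

Common attributes: R1 ∩ R2 = {B, G}.
Closure of {B, G}: B → F applies, adding F. So (B, G)⁺ = {B, F, G}.
The closure contains neither all of R1 = {B, D, G} nor all of R2 = {A, B, C, E, F, G, H}, so the common attributes are not a superkey of either fragment. The join is lossy.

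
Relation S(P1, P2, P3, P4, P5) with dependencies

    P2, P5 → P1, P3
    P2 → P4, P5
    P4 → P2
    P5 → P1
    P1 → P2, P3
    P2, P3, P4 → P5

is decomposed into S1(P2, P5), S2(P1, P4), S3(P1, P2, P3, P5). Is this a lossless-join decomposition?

Yes

Chase test. Columns are P1, P2, P3, P4, P5; row i has aⱼ where attribute j ∈ Si, else bᵢⱼ.
Initial tableau (one row per fragment):
  row 1: b11 a2 b13 b14 a5
  row 2: a1 b22 b23 a4 b25
  row 3: a1 a2 a3 b34 a5
Rows 1 and 3 agree on P2, P5; apply P2, P5→P1, P3 and equate their P1, P3 entries.
Rows 1 and 3 agree on P2; apply P2→P4, P5 and equate their P4, P5 entries.
Rows 1 and 2 agree on P1; apply P1→P2, P3 and equate their P2, P3 entries.
Rows 1 and 2 agree on P2; apply P2→P4, P5 and equate their P4, P5 entries.
Row 1 is now all distinguished symbols — the join is lossless.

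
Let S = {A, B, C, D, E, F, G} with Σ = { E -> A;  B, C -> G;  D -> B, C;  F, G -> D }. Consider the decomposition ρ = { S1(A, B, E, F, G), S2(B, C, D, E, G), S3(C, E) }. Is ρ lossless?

Chase test. Columns are A, B, C, D, E, F, G; row i has aⱼ where attribute j ∈ Si, else bᵢⱼ.
Initial tableau (one row per fragment):
  row 1: a1 a2 b13 b14 a5 a6 a7
  row 2: b21 a2 a3 a4 a5 b26 a7
  row 3: b31 b32 a3 b34 a5 b36 b37
Rows 1 and 2 agree on E; apply E→A and equate their A entries.
Rows 1 and 3 agree on E; apply E→A and equate their A entries.
No row becomes fully distinguished — the join is lossy.

No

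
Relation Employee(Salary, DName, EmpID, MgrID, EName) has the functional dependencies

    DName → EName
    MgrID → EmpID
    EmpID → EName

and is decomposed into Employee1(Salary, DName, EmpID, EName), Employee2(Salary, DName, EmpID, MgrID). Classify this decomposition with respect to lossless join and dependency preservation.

lossless and dependency-preserving

Lossless test: (Salary, DName, EmpID)⁺ = {Salary, DName, EmpID, EName}, which contains all of one fragment — lossless.
Dependency preservation: every FD's attributes lie within a single fragment, so each can be enforced locally — preserved.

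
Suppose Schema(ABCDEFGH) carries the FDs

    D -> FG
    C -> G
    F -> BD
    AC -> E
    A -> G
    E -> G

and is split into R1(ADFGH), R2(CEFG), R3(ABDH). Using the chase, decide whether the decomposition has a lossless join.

Chase test. Columns are ABCDEFGH; row i has aⱼ where attribute j ∈ Ri, else bᵢⱼ.
Initial tableau (one row per fragment):
  row 1: a1 b12 b13 a4 b15 a6 a7 a8
  row 2: b21 b22 a3 b24 a5 a6 a7 b28
  row 3: a1 a2 b33 a4 b35 b36 b37 a8
Rows 1 and 3 agree on D; apply D→FG and equate their FG entries.
Rows 1 and 2 agree on F; apply F→BD and equate their BD entries.
Rows 1 and 3 agree on F; apply F→BD and equate their BD entries.
No row becomes fully distinguished — the join is lossy.

No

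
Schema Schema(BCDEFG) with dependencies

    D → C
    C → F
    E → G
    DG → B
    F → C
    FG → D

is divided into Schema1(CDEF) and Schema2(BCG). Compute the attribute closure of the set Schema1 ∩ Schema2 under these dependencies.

Schema1 ∩ Schema2 = {C}.
C → F applies, adding F
Closure: {CF}.

CF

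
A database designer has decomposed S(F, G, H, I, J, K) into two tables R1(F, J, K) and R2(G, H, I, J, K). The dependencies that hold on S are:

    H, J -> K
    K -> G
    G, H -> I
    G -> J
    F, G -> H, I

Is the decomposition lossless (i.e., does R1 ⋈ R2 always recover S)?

No

Common attributes: R1 ∩ R2 = {J, K}.
Closure of {J, K}: K → G applies, adding G. So (J, K)⁺ = {G, J, K}.
The closure contains neither all of R1 = {F, J, K} nor all of R2 = {G, H, I, J, K}, so the common attributes are not a superkey of either fragment. The join is lossy.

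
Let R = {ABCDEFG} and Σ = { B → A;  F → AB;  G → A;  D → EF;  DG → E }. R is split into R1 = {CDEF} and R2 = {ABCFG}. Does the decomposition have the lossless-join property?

No

Common attributes: R1 ∩ R2 = {CF}.
Closure of {CF}: F → AB applies, adding AB. So (CF)⁺ = {ABCF}.
The closure contains neither all of R1 = {CDEF} nor all of R2 = {ABCFG}, so the common attributes are not a superkey of either fragment. The join is lossy.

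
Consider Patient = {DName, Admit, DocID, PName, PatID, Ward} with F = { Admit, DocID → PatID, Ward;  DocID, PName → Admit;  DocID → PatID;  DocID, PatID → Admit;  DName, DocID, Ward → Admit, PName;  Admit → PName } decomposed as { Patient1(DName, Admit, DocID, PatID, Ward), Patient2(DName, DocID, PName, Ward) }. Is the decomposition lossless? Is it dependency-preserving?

lossless but not dependency-preserving

Lossless test: (DName, DocID, Ward)⁺ = {DName, Admit, DocID, PName, PatID, Ward}, which contains all of one fragment — lossless.
Dependency preservation: the restricted closure of {Admit} across the fragments never reaches {PName}, so Admit → PName cannot be enforced without a join — not preserved.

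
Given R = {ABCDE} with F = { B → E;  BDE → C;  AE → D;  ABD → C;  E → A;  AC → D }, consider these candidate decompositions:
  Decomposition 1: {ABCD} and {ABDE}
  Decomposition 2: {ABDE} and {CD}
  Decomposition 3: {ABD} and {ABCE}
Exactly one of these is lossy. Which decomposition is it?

Decomposition 2

Decomposition 1: common = {ABD}, closure = {ABCDE} → lossless.
Decomposition 2: common = {D}, closure = {D} → lossy.
Decomposition 3: common = {AB}, closure = {ABCDE} → lossless.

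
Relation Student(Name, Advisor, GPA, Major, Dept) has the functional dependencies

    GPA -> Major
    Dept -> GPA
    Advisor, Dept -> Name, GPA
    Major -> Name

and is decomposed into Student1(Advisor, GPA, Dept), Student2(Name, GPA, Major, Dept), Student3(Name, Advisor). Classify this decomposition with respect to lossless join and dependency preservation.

Lossless test (chase): Rows 1 and 2 agree on GPA; apply GPA→Major and equate their Major entries. Rows 1 and 2 agree on Major; apply Major→Name and equate their Name entries. Row 1 is now all distinguished symbols — the join is lossless.
Dependency preservation: Advisor, Dept → Name, GPA is not contained in any single fragment, but the restricted closure of its left-hand side across the fragments still reaches the right-hand side; the remaining FDs each lie inside some fragment. All dependencies are preserved.

lossless and dependency-preserving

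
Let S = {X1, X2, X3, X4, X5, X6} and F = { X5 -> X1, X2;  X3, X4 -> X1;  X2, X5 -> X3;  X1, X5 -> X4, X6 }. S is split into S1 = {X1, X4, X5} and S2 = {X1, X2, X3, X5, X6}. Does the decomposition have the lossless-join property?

Common attributes: S1 ∩ S2 = {X1, X5}.
Closure of {X1, X5}: X5 → X1, X2 applies, adding X2; X2, X5 → X3 applies, adding X3; X1, X5 → X4, X6 applies, adding X4, X6. So (X1, X5)⁺ = {X1, X2, X3, X4, X5, X6}.
This closure contains every attribute of S1, so S1 ∩ S2 → S1. The join is lossless.

Yes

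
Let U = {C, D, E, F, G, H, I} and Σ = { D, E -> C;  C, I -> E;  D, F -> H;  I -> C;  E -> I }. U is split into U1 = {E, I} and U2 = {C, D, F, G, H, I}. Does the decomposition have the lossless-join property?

Common attributes: U1 ∩ U2 = {I}.
Closure of {I}: I → C applies, adding C; C, I → E applies, adding E. So (I)⁺ = {C, E, I}.
This closure contains every attribute of U1, so U1 ∩ U2 → U1. The join is lossless.

Yes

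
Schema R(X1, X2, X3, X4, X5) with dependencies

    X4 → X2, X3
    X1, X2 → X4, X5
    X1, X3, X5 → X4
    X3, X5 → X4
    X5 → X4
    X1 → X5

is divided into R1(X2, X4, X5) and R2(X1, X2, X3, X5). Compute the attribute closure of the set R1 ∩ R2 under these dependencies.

R1 ∩ R2 = {X2, X5}.
X5 → X4 applies, adding X4
X4 → X2, X3 applies, adding X3
Closure: {X2, X3, X4, X5}.

X2, X3, X4, X5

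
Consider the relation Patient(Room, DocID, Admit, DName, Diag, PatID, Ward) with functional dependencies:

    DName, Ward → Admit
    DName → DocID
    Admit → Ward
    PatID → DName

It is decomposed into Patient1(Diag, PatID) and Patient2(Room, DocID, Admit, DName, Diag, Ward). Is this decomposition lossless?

Common attributes: Patient1 ∩ Patient2 = {Diag}.
No dependency enlarges {Diag}, so (Diag)⁺ = {Diag}.
The closure contains neither all of Patient1 = {Diag, PatID} nor all of Patient2 = {Room, DocID, Admit, DName, Diag, Ward}, so the common attributes are not a superkey of either fragment. The join is lossy.

No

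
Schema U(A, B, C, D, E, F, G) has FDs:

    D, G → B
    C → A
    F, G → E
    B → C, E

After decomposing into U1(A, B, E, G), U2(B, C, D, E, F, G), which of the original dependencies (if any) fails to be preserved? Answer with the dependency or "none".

C → A

Check C → A: no single fragment contains all of {A, C}, and the restricted closure of {C} across the fragments never reaches {A}.
D, G → B is preserved.
F, G → E is preserved.
B → C, E is preserved.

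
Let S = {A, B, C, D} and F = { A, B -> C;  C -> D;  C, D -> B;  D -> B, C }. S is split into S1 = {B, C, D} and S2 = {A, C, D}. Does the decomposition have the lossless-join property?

Yes

Common attributes: S1 ∩ S2 = {C, D}.
Closure of {C, D}: C, D → B applies, adding B. So (C, D)⁺ = {B, C, D}.
This closure contains every attribute of S1, so S1 ∩ S2 → S1. The join is lossless.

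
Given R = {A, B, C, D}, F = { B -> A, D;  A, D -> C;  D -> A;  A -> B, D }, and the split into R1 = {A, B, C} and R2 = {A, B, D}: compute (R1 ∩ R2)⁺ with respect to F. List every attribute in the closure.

R1 ∩ R2 = {A, B}.
B → A, D applies, adding D
A, D → C applies, adding C
Closure: {A, B, C, D}.

A, B, C, D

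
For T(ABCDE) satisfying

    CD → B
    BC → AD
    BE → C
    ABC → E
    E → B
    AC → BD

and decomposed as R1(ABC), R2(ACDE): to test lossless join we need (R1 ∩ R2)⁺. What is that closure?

ABCDE

R1 ∩ R2 = {AC}.
AC → BD applies, adding BD
ABC → E applies, adding E
Closure: {ABCDE}.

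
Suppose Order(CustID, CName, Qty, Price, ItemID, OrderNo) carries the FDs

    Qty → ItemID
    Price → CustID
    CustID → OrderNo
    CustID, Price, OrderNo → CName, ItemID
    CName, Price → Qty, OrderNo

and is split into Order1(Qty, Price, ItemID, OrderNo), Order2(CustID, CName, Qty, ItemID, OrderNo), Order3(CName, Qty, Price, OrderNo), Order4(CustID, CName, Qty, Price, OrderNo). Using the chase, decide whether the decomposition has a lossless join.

Yes

Chase test. Columns are CustID, CName, Qty, Price, ItemID, OrderNo; row i has aⱼ where attribute j ∈ Orderi, else bᵢⱼ.
Initial tableau (one row per fragment):
  row 1: b11 b12 a3 a4 a5 a6
  row 2: a1 a2 a3 b24 a5 a6
  row 3: b31 a2 a3 a4 b35 a6
  row 4: a1 a2 a3 a4 b45 a6
Rows 1 and 3 agree on Qty; apply Qty→ItemID and equate their ItemID entries.
Rows 1 and 4 agree on Qty; apply Qty→ItemID and equate their ItemID entries.
Rows 1 and 3 agree on Price; apply Price→CustID and equate their CustID entries.
Rows 1 and 4 agree on Price; apply Price→CustID and equate their CustID entries.
Rows 1 and 3 agree on CustID, Price, OrderNo; apply CustID, Price, OrderNo→CName, ItemID and equate their CName, ItemID entries.
Row 1 is now all distinguished symbols — the join is lossless.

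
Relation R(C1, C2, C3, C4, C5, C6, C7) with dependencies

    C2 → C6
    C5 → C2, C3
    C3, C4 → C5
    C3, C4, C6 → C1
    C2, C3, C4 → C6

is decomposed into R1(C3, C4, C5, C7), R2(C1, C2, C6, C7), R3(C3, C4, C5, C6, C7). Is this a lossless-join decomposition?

Chase test. Columns are C1, C2, C3, C4, C5, C6, C7; row i has aⱼ where attribute j ∈ Ri, else bᵢⱼ.
Initial tableau (one row per fragment):
  row 1: b11 b12 a3 a4 a5 b16 a7
  row 2: a1 a2 b23 b24 b25 a6 a7
  row 3: b31 b32 a3 a4 a5 a6 a7
Rows 1 and 3 agree on C5; apply C5→C2, C3 and equate their C2, C3 entries.
Rows 1 and 3 agree on C2, C3, C4; apply C2, C3, C4→C6 and equate their C6 entries.
Rows 1 and 3 agree on C3, C4, C6; apply C3, C4, C6→C1 and equate their C1 entries.
No row becomes fully distinguished — the join is lossy.

No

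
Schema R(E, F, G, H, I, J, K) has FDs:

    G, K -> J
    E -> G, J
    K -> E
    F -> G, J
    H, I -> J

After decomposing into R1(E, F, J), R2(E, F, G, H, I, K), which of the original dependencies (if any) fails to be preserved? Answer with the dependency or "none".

Check H, I → J: no single fragment contains all of {H, I, J}, and the restricted closure of {H, I} across the fragments never reaches {J}.
G, K → J is preserved.
E → G, J is preserved.
K → E is preserved.
F → G, J is preserved.

H, I -> J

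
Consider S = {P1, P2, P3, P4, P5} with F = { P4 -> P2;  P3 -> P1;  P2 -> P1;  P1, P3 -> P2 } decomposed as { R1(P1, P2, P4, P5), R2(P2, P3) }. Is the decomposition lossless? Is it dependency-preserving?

lossy but dependency-preserving

Lossless test: (P2)⁺ = {P1, P2}, which is a superkey of neither fragment — lossy.
Dependency preservation: P3 → P1; P1, P3 → P2 are not contained in any single fragment, but the restricted closure of each left-hand side across the fragments still reaches the right-hand side; the remaining FDs each lie inside some fragment. All dependencies are preserved.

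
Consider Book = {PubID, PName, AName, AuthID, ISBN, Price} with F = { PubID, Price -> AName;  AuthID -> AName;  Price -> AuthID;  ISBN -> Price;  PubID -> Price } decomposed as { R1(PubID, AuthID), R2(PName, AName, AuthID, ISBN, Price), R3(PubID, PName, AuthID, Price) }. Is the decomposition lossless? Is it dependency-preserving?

Lossless test (chase): Rows 1 and 2 agree on AuthID; apply AuthID→AName and equate their AName entries. Rows 1 and 3 agree on AuthID; apply AuthID→AName and equate their AName entries. Rows 1 and 3 agree on PubID; apply PubID→Price and equate their Price entries. No row becomes fully distinguished — the join is lossy.
Dependency preservation: PubID, Price → AName is not contained in any single fragment, but the restricted closure of its left-hand side across the fragments still reaches the right-hand side; the remaining FDs each lie inside some fragment. All dependencies are preserved.

lossy but dependency-preserving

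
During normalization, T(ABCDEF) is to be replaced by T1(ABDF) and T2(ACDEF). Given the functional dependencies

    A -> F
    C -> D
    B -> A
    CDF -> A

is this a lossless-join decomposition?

Common attributes: T1 ∩ T2 = {ADF}.
No dependency enlarges {ADF}, so (ADF)⁺ = {ADF}.
The closure contains neither all of T1 = {ABDF} nor all of T2 = {ACDEF}, so the common attributes are not a superkey of either fragment. The join is lossy.

No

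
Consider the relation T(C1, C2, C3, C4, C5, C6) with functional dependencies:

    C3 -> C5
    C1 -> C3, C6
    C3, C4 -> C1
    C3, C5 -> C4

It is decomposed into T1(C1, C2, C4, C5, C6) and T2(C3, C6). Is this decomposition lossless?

No

Common attributes: T1 ∩ T2 = {C6}.
No dependency enlarges {C6}, so (C6)⁺ = {C6}.
The closure contains neither all of T1 = {C1, C2, C4, C5, C6} nor all of T2 = {C3, C6}, so the common attributes are not a superkey of either fragment. The join is lossy.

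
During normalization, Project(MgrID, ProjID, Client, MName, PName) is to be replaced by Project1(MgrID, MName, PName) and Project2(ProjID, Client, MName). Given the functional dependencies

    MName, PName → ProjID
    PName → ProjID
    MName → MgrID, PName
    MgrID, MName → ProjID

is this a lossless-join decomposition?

Yes

Common attributes: Project1 ∩ Project2 = {MName}.
Closure of {MName}: MName → MgrID, PName applies, adding MgrID, PName; MgrID, MName → ProjID applies, adding ProjID. So (MName)⁺ = {MgrID, ProjID, MName, PName}.
This closure contains every attribute of Project1, so Project1 ∩ Project2 → Project1. The join is lossless.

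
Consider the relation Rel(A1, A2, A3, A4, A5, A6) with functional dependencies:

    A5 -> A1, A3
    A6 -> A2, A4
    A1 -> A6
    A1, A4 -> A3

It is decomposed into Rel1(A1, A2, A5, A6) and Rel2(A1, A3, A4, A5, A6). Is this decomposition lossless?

Yes

Common attributes: Rel1 ∩ Rel2 = {A1, A5, A6}.
Closure of {A1, A5, A6}: A5 → A1, A3 applies, adding A3; A6 → A2, A4 applies, adding A2, A4. So (A1, A5, A6)⁺ = {A1, A2, A3, A4, A5, A6}.
This closure contains every attribute of Rel1, so Rel1 ∩ Rel2 → Rel1. The join is lossless.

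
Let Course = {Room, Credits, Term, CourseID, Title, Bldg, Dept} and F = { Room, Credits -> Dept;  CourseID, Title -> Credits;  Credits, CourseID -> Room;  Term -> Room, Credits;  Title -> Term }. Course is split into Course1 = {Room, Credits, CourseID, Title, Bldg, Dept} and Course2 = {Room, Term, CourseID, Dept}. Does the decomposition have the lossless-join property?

Common attributes: Course1 ∩ Course2 = {Room, CourseID, Dept}.
No dependency enlarges {Room, CourseID, Dept}, so (Room, CourseID, Dept)⁺ = {Room, CourseID, Dept}.
The closure contains neither all of Course1 = {Room, Credits, CourseID, Title, Bldg, Dept} nor all of Course2 = {Room, Term, CourseID, Dept}, so the common attributes are not a superkey of either fragment. The join is lossy.

No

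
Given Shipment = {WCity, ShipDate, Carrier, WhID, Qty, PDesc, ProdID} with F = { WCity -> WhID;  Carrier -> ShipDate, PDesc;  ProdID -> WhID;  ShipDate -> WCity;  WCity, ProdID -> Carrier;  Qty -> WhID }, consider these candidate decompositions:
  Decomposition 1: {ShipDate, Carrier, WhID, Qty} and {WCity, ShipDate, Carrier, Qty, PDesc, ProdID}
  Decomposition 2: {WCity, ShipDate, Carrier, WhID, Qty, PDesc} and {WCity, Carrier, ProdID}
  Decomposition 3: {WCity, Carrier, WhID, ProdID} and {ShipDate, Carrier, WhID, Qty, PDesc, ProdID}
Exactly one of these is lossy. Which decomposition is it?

Decomposition 2

Decomposition 1: common = {ShipDate, Carrier, Qty}, closure = {WCity, ShipDate, Carrier, WhID, Qty, PDesc} → lossless.
Decomposition 2: common = {WCity, Carrier}, closure = {WCity, ShipDate, Carrier, WhID, PDesc} → lossy.
Decomposition 3: common = {Carrier, WhID, ProdID}, closure = {WCity, ShipDate, Carrier, WhID, PDesc, ProdID} → lossless.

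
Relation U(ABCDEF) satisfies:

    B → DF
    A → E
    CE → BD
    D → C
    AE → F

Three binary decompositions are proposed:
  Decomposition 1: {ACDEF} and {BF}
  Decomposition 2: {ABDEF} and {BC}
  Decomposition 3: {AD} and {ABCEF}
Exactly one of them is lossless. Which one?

Decomposition 1: common = {F}, closure = {F} → lossy.
Decomposition 2: common = {B}, closure = {BCDF} → lossless.
Decomposition 3: common = {A}, closure = {AEF} → lossy.

Decomposition 2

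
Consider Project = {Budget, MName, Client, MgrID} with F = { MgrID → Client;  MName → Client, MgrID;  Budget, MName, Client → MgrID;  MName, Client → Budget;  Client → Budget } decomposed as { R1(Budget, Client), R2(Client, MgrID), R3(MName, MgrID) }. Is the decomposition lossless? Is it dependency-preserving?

lossless and dependency-preserving

Lossless test (chase): Rows 2 and 3 agree on MgrID; apply MgrID→Client and equate their Client entries. Rows 1 and 2 agree on Client; apply Client→Budget and equate their Budget entries. Rows 1 and 3 agree on Client; apply Client→Budget and equate their Budget entries. Row 3 is now all distinguished symbols — the join is lossless.
Dependency preservation: MName → Client, MgrID; Budget, MName, Client → MgrID; MName, Client → Budget are not contained in any single fragment, but the restricted closure of each left-hand side across the fragments still reaches the right-hand side; the remaining FDs each lie inside some fragment. All dependencies are preserved.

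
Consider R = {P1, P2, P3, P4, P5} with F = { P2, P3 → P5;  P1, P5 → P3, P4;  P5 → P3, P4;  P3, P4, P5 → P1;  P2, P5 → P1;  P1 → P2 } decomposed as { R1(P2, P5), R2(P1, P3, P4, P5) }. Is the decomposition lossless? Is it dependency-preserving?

lossless but not dependency-preserving

Lossless test: (P5)⁺ = {P1, P2, P3, P4, P5}, which contains all of one fragment — lossless.
Dependency preservation: the restricted closure of {P2, P3} across the fragments never reaches {P5}, so P2, P3 → P5 cannot be enforced without a join — not preserved.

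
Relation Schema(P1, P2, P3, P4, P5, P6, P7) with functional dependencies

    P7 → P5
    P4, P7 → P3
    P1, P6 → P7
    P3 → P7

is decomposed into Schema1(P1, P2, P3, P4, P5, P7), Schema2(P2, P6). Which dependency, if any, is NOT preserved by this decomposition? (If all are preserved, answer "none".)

Check P1, P6 → P7: no single fragment contains all of {P1, P6, P7}, and the restricted closure of {P1, P6} across the fragments never reaches {P7}.
P7 → P5 is preserved.
P4, P7 → P3 is preserved.
P3 → P7 is preserved.

P1, P6 → P7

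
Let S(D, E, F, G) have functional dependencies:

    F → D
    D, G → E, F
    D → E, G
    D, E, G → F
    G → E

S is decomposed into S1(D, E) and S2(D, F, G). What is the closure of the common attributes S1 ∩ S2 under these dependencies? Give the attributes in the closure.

S1 ∩ S2 = {D}.
D → E, G applies, adding E, G
D, E, G → F applies, adding F
Closure: {D, E, F, G}.

D, E, F, G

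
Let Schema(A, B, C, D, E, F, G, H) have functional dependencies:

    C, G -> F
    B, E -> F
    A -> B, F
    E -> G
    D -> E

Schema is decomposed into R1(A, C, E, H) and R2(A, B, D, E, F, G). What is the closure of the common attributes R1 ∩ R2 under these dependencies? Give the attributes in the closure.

A, B, E, F, G

R1 ∩ R2 = {A, E}.
A → B, F applies, adding B, F
E → G applies, adding G
Closure: {A, B, E, F, G}.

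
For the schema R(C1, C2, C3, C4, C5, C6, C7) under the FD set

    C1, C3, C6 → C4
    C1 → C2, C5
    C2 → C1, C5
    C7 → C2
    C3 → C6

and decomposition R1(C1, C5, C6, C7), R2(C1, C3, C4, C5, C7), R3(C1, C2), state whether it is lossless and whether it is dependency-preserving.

Lossless test (chase): Rows 1 and 2 agree on C1; apply C1→C2, C5 and equate their C2, C5 entries. Rows 1 and 3 agree on C1; apply C1→C2, C5 and equate their C2, C5 entries. No row becomes fully distinguished — the join is lossy.
Dependency preservation: the restricted closure of {C3} across the fragments never reaches {C6}, so C3 → C6 cannot be enforced without a join — not preserved.

lossy and not dependency-preserving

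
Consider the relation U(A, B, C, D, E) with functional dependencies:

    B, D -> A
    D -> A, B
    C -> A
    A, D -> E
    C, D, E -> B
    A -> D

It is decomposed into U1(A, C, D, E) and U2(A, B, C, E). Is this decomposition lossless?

Yes

Common attributes: U1 ∩ U2 = {A, C, E}.
Closure of {A, C, E}: A → D applies, adding D; D → A, B applies, adding B. So (A, C, E)⁺ = {A, B, C, D, E}.
This closure contains every attribute of U1, so U1 ∩ U2 → U1. The join is lossless.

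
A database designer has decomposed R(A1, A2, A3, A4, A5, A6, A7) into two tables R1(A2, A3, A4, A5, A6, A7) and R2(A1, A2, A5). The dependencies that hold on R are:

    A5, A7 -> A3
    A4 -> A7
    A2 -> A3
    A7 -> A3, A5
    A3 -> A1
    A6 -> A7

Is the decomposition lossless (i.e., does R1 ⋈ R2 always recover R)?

Common attributes: R1 ∩ R2 = {A2, A5}.
Closure of {A2, A5}: A2 → A3 applies, adding A3; A3 → A1 applies, adding A1. So (A2, A5)⁺ = {A1, A2, A3, A5}.
This closure contains every attribute of R2, so R1 ∩ R2 → R2. The join is lossless.

Yes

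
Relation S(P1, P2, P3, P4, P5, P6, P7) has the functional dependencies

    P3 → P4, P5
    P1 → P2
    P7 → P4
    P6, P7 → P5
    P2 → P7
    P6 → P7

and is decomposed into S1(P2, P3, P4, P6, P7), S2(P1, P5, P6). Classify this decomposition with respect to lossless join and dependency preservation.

lossy and not dependency-preserving

Lossless test: (P6)⁺ = {P4, P5, P6, P7}, which is a superkey of neither fragment — lossy.
Dependency preservation: the restricted closure of {P3} across the fragments never reaches {P4, P5}, so P3 → P4, P5 cannot be enforced without a join — not preserved.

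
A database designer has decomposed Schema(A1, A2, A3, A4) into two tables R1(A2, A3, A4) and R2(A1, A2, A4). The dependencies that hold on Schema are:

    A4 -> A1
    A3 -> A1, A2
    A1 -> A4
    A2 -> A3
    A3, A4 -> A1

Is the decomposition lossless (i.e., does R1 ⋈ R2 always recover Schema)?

Yes

Common attributes: R1 ∩ R2 = {A2, A4}.
Closure of {A2, A4}: A4 → A1 applies, adding A1; A2 → A3 applies, adding A3. So (A2, A4)⁺ = {A1, A2, A3, A4}.
This closure contains every attribute of R1, so R1 ∩ R2 → R1. The join is lossless.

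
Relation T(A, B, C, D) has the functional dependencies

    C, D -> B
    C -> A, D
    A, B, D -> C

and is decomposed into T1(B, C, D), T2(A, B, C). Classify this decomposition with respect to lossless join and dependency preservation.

lossless but not dependency-preserving

Lossless test: (B, C)⁺ = {A, B, C, D}, which contains all of one fragment — lossless.
Dependency preservation: the restricted closure of {A, B, D} across the fragments never reaches {C}, so A, B, D → C cannot be enforced without a join — not preserved.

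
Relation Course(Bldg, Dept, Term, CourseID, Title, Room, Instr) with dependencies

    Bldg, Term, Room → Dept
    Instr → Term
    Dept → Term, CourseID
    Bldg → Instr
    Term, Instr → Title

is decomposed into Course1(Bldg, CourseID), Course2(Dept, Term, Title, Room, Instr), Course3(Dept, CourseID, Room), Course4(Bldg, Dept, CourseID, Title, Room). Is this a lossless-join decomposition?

No

Chase test. Columns are Bldg, Dept, Term, CourseID, Title, Room, Instr; row i has aⱼ where attribute j ∈ Coursei, else bᵢⱼ.
Initial tableau (one row per fragment):
  row 1: a1 b12 b13 a4 b15 b16 b17
  row 2: b21 a2 a3 b24 a5 a6 a7
  row 3: b31 a2 b33 a4 b35 a6 b37
  row 4: a1 a2 b43 a4 a5 a6 b47
Rows 2 and 3 agree on Dept; apply Dept→Term, CourseID and equate their Term, CourseID entries.
Rows 2 and 4 agree on Dept; apply Dept→Term, CourseID and equate their Term, CourseID entries.
Rows 1 and 4 agree on Bldg; apply Bldg→Instr and equate their Instr entries.
Rows 1 and 4 agree on Instr; apply Instr→Term and equate their Term entries.
Rows 1 and 4 agree on Term, Instr; apply Term, Instr→Title and equate their Title entries.
No row becomes fully distinguished — the join is lossy.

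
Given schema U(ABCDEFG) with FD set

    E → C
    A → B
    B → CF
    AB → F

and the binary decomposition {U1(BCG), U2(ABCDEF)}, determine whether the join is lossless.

No

Common attributes: U1 ∩ U2 = {BC}.
Closure of {BC}: B → CF applies, adding F. So (BC)⁺ = {BCF}.
The closure contains neither all of U1 = {BCG} nor all of U2 = {ABCDEF}, so the common attributes are not a superkey of either fragment. The join is lossy.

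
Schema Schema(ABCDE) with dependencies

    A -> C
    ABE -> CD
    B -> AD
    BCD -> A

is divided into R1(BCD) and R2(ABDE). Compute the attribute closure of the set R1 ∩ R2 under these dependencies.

ABCD

R1 ∩ R2 = {BD}.
B → AD applies, adding A
A → C applies, adding C
Closure: {ABCD}.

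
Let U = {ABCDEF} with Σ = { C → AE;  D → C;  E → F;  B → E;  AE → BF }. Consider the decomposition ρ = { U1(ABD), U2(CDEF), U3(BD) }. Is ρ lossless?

Yes

Chase test. Columns are ABCDEF; row i has aⱼ where attribute j ∈ Ui, else bᵢⱼ.
Initial tableau (one row per fragment):
  row 1: a1 a2 b13 a4 b15 b16
  row 2: b21 b22 a3 a4 a5 a6
  row 3: b31 a2 b33 a4 b35 b36
Rows 1 and 2 agree on D; apply D→C and equate their C entries.
Rows 1 and 3 agree on D; apply D→C and equate their C entries.
Rows 1 and 3 agree on B; apply B→E and equate their E entries.
Rows 1 and 2 agree on C; apply C→AE and equate their AE entries.
Rows 1 and 3 agree on C; apply C→AE and equate their AE entries.
Rows 1 and 2 agree on E; apply E→F and equate their F entries.
Rows 1 and 3 agree on E; apply E→F and equate their F entries.
Rows 1 and 2 agree on AE; apply AE→BF and equate their BF entries.
Row 1 is now all distinguished symbols — the join is lossless.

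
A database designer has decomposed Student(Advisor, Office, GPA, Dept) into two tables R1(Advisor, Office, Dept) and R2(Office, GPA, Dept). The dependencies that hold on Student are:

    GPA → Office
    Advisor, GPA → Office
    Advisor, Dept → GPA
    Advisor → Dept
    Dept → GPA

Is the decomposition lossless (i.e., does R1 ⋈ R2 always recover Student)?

Yes

Common attributes: R1 ∩ R2 = {Office, Dept}.
Closure of {Office, Dept}: Dept → GPA applies, adding GPA. So (Office, Dept)⁺ = {Office, GPA, Dept}.
This closure contains every attribute of R2, so R1 ∩ R2 → R2. The join is lossless.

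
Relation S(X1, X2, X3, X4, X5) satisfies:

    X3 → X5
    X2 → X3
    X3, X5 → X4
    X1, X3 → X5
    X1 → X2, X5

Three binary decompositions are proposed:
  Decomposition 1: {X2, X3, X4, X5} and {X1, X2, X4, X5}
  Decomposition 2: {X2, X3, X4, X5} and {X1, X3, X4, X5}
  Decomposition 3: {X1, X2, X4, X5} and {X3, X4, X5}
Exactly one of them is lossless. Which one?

Decomposition 1: common = {X2, X4, X5}, closure = {X2, X3, X4, X5} → lossless.
Decomposition 2: common = {X3, X4, X5}, closure = {X3, X4, X5} → lossy.
Decomposition 3: common = {X4, X5}, closure = {X4, X5} → lossy.

Decomposition 1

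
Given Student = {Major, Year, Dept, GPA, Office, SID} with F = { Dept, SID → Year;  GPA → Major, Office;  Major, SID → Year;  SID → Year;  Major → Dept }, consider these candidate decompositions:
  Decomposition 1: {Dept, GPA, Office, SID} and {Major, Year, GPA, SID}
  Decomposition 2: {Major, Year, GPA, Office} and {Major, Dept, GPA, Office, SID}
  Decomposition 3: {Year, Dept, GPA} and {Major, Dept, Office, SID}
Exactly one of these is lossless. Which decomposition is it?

Decomposition 1: common = {GPA, SID}, closure = {Major, Year, Dept, GPA, Office, SID} → lossless.
Decomposition 2: common = {Major, GPA, Office}, closure = {Major, Dept, GPA, Office} → lossy.
Decomposition 3: common = {Dept}, closure = {Dept} → lossy.

Decomposition 1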